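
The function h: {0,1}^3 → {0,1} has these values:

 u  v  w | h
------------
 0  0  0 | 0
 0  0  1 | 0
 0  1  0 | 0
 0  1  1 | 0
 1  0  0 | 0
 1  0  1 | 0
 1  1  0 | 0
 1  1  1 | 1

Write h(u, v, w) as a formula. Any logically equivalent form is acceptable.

h(u, v, w) = (u AND v) AND w

The output is 1 only when every input is 1 — the AND of all inputs.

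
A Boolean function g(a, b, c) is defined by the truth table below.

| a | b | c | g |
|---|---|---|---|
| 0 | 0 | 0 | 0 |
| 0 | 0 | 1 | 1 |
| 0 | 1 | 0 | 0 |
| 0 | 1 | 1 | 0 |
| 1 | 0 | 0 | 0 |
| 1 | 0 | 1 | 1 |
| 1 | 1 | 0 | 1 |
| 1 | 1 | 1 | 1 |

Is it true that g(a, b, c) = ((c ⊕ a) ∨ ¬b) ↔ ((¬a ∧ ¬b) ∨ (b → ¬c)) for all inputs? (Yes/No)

No

Evaluate ((c ⊕ a) ∨ ¬b) ↔ ((¬a ∧ ¬b) ∨ (b → ¬c)) on each row and compare to g:
  a=0, b=0, c=0: formula gives 1, but g = 0 ✗
A single disagreement suffices: at (0,0,0) they differ, so the formula does not compute g.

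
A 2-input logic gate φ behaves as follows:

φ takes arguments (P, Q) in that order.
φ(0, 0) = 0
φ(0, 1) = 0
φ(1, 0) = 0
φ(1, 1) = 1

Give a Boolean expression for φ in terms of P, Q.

The output is 1 only when every input is 1 — the AND of all inputs.

φ(P, Q) = P · Q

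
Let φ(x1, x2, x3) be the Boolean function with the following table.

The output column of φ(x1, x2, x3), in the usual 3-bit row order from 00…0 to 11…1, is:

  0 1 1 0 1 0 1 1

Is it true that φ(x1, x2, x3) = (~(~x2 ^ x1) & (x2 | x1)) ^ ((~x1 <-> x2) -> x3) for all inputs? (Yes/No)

No

Test each input against both φ and the formula:
  x1=0, x2=0, x3=0: formula gives 1, but φ = 0 ✗
A single disagreement suffices: at (0,0,0) they differ, so the formula does not compute φ.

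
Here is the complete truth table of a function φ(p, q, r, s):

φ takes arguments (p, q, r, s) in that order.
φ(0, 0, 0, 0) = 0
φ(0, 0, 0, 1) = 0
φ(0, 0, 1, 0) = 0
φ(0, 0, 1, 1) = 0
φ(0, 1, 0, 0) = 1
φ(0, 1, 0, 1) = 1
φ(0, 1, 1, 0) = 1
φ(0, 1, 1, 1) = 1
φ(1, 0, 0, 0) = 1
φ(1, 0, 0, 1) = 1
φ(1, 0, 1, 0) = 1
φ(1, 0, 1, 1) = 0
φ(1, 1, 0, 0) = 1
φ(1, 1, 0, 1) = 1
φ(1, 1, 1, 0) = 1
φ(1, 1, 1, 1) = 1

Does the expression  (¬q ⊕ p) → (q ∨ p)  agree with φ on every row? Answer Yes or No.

No

Check the formula against φ row by row:
  p=0, q=0, r=0, s=0: formula gives 0, φ = 0 ✓
  p=0, q=0, r=0, s=1: formula gives 0, φ = 0 ✓
  p=0, q=0, r=1, s=0: formula gives 0, φ = 0 ✓
  p=0, q=0, r=1, s=1: formula gives 0, φ = 0 ✓
  …
  p=1, q=0, r=1, s=1: formula gives 1, but φ = 0 ✗
Row (1,0,1,1) is a counterexample, so the formula is not equivalent to φ.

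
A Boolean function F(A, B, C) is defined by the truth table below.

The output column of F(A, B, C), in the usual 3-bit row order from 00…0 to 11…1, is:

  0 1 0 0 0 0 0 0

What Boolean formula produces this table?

F(A, B, C) = (¬A ∧ ¬B) ∧ C

F is 1 on exactly one input, (0,0,1), whose minterm is ¬A·¬B·C. So F is just that conjunction.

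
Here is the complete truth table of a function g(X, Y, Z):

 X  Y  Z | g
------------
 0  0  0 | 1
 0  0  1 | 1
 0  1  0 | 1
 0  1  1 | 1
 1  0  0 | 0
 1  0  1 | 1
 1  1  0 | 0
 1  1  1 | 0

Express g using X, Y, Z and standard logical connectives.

g(X, Y, Z) = NOT ((((X AND NOT Y) AND NOT Z) OR ((X AND Y) AND NOT Z)) OR ((X AND Y) AND Z))

There are just 3 zero rows: (1,0,0), (1,1,0), (1,1,1). Their minterms are X·¬Y·¬Z, X·Y·¬Z, X·Y·Z; the OR of those covers precisely the 0-outputs, and negating it yields g.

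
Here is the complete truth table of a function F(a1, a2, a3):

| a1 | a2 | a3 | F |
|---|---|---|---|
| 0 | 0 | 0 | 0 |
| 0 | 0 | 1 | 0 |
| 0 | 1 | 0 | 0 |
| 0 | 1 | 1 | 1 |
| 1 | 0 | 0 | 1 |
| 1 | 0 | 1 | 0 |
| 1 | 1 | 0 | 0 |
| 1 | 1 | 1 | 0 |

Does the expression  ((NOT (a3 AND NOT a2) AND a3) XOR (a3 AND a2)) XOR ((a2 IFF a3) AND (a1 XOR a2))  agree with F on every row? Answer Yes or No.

Test each input against both F and the formula:
  a1=0, a2=0, a3=0: formula gives 0, F = 0 ✓
  a1=0, a2=0, a3=1: formula gives 0, F = 0 ✓
  a1=0, a2=1, a3=0: formula gives 0, F = 0 ✓
  a1=0, a2=1, a3=1: formula gives 1, F = 1 ✓
  a1=1, a2=0, a3=0: formula gives 1, F = 1 ✓
  … (the remaining 3 rows also agree.)
No disagreement on any input; they are logically equivalent.

Yes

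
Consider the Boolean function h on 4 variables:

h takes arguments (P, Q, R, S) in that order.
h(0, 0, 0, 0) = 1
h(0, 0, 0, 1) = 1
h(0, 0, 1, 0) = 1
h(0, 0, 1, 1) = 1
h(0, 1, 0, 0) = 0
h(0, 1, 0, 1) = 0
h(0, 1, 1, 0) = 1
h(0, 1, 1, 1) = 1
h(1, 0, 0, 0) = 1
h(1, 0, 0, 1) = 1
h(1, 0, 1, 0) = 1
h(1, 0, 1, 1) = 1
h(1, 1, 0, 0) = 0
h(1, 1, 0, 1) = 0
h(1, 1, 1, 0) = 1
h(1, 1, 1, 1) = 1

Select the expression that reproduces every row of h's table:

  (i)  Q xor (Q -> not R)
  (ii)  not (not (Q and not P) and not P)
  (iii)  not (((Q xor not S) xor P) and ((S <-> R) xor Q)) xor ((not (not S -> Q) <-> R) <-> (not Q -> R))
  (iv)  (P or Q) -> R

(ii) fails at (0,0,0,0): the formula yields 0, h is 1.
(iii) fails at (0,0,1,0): the formula yields 0, h is 1.
(iv) fails at (1,0,0,0): the formula yields 0, h is 1.
That leaves (i). Evaluating it on every row reproduces the table of h exactly.

i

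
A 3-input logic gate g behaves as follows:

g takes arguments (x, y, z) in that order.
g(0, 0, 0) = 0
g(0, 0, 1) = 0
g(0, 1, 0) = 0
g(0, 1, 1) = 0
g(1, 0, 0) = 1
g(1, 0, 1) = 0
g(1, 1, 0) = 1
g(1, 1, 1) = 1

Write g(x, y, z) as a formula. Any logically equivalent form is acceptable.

The 1-rows are (1,0,0), (1,1,0), (1,1,1). Each contributes one minterm — x·¬y·¬z; x·y·¬z; x·y·z — and their disjunction is a sum-of-products form of g.

g(x, y, z) = (((x and not y) and not z) or ((x and y) and not z)) or ((x and y) and z)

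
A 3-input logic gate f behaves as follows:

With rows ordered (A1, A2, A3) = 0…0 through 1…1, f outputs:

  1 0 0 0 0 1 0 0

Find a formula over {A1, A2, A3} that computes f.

f=1 on 2 inputs: (0,0,0), (1,0,1). Reading each as a conjunction of literals (¬A1·¬A2·¬A3, A1·¬A2·A3) and taking the OR gives the canonical DNF.

f(A1, A2, A3) = ((¬A1 ∧ ¬A2) ∧ ¬A3) ∨ ((A1 ∧ ¬A2) ∧ A3)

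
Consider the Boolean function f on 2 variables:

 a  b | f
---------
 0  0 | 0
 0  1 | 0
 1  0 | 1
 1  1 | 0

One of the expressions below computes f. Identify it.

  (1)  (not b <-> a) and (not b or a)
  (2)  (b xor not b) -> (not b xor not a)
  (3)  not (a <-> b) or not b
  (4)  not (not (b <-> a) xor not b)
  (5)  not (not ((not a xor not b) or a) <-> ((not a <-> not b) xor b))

(2): at (0,1) it gives 1, but f = 0 — eliminated.
(3): at (0,0) it gives 1, but f = 0 — eliminated.
(4): at (1,1) it gives 1, but f = 0 — eliminated.
(5): at (0,1) it gives 1, but f = 0 — eliminated.
Only (1) survives; checking it on all 4 rows confirms it matches f.

1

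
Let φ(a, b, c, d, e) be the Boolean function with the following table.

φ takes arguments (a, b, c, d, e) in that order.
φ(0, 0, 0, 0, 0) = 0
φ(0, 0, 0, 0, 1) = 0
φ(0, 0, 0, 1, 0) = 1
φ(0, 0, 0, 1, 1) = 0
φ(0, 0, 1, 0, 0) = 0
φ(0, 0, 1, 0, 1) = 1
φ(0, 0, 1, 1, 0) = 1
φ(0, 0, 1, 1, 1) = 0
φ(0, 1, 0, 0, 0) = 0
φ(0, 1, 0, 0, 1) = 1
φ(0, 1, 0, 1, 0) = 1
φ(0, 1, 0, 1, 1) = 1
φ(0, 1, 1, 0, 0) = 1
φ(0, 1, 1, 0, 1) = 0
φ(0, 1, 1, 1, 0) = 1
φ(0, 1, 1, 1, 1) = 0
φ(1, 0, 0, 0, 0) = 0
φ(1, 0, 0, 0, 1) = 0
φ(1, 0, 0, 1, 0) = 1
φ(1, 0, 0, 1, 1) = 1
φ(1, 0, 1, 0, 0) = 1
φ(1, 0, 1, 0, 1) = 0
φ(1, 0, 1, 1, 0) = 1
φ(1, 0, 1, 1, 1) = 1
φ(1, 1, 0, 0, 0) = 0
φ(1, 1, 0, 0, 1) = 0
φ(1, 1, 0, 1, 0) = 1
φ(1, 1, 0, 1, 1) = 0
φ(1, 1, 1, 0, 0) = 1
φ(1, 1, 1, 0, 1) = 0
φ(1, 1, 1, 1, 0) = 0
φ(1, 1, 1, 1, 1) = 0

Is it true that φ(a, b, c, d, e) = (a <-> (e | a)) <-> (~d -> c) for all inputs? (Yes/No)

Check the formula against φ row by row:
  a=0, b=0, c=0, d=0, e=0: formula gives 0, φ = 0 ✓
  a=0, b=0, c=0, d=0, e=1: formula gives 1, but φ = 0 ✗
A single disagreement suffices: at (0,0,0,0,1) they differ, so the formula does not compute φ.

No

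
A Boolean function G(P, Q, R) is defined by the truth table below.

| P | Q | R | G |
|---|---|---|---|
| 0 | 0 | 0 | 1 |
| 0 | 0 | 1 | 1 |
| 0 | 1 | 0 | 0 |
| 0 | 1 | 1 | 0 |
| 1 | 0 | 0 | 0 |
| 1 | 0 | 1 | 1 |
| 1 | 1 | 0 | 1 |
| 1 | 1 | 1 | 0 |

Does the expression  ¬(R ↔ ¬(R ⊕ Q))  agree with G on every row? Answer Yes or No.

Evaluate ¬(R ↔ ¬(R ⊕ Q)) on each row and compare to G:
  P=0, Q=0, R=0: formula gives 1, G = 1 ✓
  P=0, Q=0, R=1: formula gives 1, G = 1 ✓
  P=0, Q=1, R=0: formula gives 0, G = 0 ✓
  P=0, Q=1, R=1: formula gives 0, G = 0 ✓
  P=1, Q=0, R=0: formula gives 1, but G = 0 ✗
A single disagreement suffices: at (1,0,0) they differ, so the formula does not compute G.

No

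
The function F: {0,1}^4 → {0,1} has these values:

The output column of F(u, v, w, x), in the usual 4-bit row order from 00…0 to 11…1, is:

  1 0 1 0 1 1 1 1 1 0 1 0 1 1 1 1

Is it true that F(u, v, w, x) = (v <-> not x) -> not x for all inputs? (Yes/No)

Check the formula against F row by row:
  u=0, v=0, w=0, x=0: formula gives 1, F = 1 ✓
  u=0, v=0, w=0, x=1: formula gives 0, F = 0 ✓
  u=0, v=0, w=1, x=0: formula gives 1, F = 1 ✓
  u=0, v=0, w=1, x=1: formula gives 0, F = 0 ✓
  … (the remaining 12 rows also agree.)
No disagreement on any input; they are logically equivalent.

Yes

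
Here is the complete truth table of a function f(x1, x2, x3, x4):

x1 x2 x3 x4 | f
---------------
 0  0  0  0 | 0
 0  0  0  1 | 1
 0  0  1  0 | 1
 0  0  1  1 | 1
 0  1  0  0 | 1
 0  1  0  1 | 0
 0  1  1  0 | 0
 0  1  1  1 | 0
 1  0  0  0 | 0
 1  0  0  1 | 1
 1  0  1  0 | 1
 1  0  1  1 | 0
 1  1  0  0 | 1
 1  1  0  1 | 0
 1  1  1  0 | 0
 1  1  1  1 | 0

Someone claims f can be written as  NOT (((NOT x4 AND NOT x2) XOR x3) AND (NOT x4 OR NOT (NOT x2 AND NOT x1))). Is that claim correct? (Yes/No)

Test each input against both f and the formula:
  x1=0, x2=0, x3=0, x4=0: formula gives 0, f = 0 ✓
  x1=0, x2=0, x3=0, x4=1: formula gives 1, f = 1 ✓
  x1=0, x2=0, x3=1, x4=0: formula gives 1, f = 1 ✓
  x1=0, x2=0, x3=1, x4=1: formula gives 1, f = 1 ✓
  …
  x1=0, x2=1, x3=0, x4=1: formula gives 1, but f = 0 ✗
Since they disagree at (0,1,0,1), the expression is not a correct formula for f.

No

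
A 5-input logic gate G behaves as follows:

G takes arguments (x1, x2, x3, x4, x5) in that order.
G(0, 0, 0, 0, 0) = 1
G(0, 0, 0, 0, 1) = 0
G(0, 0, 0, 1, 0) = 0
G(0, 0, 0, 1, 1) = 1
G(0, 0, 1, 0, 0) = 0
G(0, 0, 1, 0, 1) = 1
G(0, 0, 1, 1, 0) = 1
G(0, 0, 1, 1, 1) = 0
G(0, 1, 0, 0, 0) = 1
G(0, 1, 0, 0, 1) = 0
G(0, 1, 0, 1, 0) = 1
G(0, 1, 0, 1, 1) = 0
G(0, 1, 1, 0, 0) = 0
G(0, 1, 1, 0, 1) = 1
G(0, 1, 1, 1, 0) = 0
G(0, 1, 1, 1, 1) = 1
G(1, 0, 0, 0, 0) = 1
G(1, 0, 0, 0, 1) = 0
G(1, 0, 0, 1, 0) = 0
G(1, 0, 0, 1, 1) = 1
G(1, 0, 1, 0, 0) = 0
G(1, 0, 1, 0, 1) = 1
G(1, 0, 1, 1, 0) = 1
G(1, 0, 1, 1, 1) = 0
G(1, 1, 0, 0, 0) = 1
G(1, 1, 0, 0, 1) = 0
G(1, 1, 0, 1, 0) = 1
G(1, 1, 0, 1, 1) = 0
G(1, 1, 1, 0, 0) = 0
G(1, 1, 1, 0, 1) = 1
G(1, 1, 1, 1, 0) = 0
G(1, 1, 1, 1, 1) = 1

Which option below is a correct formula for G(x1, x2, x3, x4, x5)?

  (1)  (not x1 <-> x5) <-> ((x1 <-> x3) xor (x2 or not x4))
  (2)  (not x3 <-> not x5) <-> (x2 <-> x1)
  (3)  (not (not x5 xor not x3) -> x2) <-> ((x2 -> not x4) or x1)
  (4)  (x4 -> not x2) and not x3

(2): at (0,0,0,1,0) it gives 1, but G = 0 — eliminated.
(3): at (0,0,0,0,0) it gives 0, but G = 1 — eliminated.
(4): at (0,0,0,0,1) it gives 1, but G = 0 — eliminated.
Only (1) survives; checking it on all 32 rows confirms it matches G.

1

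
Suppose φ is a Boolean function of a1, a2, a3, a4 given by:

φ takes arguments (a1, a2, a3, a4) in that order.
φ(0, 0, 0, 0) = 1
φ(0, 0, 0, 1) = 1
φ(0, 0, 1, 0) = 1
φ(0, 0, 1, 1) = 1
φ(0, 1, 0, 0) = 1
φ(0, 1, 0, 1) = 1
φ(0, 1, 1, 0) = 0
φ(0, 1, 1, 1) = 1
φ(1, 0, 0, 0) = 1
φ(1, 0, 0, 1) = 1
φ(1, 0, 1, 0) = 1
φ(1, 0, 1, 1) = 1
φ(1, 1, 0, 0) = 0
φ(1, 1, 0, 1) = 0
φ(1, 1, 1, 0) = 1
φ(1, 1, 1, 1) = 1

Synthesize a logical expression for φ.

φ(a1, a2, a3, a4) = ~(((((~a1 & a2) & a3) & ~a4) | (((a1 & a2) & ~a3) & ~a4)) | (((a1 & a2) & ~a3) & a4))

φ is 0 on only 3 rows — (0,1,1,0), (1,1,0,0), (1,1,0,1). Writing each as a minterm (¬a1·a2·a3·¬a4, a1·a2·¬a3·¬a4, a1·a2·¬a3·a4) and OR-ing them characterizes exactly where φ=0, so φ is the negation of that disjunction.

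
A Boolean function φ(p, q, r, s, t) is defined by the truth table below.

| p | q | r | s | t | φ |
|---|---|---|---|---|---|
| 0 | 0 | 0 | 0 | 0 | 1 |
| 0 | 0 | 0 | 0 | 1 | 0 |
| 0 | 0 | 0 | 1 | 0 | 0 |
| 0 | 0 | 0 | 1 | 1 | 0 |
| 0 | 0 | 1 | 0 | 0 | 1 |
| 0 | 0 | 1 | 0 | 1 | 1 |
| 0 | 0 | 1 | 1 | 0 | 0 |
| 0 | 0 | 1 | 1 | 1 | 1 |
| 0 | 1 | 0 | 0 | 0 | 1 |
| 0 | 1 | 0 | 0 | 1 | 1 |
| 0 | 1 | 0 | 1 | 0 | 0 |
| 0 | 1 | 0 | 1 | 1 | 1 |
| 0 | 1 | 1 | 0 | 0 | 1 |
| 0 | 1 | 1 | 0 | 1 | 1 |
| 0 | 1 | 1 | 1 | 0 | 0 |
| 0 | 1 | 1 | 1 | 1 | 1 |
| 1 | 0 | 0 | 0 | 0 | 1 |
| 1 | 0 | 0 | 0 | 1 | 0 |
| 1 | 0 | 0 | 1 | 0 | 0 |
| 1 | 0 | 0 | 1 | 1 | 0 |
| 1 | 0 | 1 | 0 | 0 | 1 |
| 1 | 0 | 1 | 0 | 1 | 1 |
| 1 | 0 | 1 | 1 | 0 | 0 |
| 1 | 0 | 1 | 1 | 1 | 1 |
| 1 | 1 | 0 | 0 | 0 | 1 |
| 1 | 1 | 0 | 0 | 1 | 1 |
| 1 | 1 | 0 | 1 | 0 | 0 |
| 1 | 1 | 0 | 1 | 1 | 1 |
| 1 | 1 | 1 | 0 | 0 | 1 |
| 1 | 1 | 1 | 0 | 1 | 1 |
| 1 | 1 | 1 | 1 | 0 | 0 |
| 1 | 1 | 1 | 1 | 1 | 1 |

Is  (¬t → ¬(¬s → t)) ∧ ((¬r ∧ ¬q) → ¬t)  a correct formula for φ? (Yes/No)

Check the formula against φ row by row:
  p=0, q=0, r=0, s=0, t=0: formula gives 1, φ = 1 ✓
  p=0, q=0, r=0, s=0, t=1: formula gives 0, φ = 0 ✓
  p=0, q=0, r=0, s=1, t=0: formula gives 0, φ = 0 ✓
  p=0, q=0, r=0, s=1, t=1: formula gives 0, φ = 0 ✓
  … (the remaining 28 rows also agree.)
All 32 rows match — the expression computes φ exactly.

Yes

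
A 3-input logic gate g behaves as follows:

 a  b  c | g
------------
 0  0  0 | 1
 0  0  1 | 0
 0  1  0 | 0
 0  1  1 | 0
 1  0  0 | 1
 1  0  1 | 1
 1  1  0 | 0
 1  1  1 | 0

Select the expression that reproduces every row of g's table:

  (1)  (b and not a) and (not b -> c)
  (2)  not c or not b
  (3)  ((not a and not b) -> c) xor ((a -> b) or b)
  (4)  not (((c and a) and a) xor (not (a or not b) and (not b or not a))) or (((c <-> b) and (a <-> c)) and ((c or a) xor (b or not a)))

3

(1) disagrees with g on (0,0,0) (formula → 0, table → 1); rule it out.
(2) disagrees with g on (0,0,1) (formula → 1, table → 0); rule it out.
(4) disagrees with g on (0,0,1) (formula → 1, table → 0); rule it out.
That leaves (3). Evaluating it on every row reproduces the table of g exactly.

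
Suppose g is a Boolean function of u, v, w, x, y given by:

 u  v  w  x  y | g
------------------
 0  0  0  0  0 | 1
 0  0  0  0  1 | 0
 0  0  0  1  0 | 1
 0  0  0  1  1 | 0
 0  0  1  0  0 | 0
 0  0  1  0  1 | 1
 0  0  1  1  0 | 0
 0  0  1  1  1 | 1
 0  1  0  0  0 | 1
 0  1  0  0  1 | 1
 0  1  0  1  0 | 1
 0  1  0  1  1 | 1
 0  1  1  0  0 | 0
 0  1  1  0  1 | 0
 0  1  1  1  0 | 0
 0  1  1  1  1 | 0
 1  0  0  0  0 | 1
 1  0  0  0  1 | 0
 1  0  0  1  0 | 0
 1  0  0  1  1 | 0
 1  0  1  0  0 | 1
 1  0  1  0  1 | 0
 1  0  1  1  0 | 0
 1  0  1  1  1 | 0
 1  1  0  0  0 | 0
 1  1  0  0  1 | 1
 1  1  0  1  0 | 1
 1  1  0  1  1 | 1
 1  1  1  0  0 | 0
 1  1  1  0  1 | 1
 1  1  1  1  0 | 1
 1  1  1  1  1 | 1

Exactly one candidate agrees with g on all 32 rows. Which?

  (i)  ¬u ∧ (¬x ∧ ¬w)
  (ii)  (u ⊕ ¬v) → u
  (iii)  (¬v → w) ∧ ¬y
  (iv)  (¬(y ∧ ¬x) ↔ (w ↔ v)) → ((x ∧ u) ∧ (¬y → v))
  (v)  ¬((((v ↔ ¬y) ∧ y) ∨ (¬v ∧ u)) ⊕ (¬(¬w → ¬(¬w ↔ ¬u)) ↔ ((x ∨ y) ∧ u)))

(i) disagrees with g on (0,0,0,0,1) (formula → 1, table → 0); rule it out.
(ii) disagrees with g on (0,0,0,0,0) (formula → 0, table → 1); rule it out.
(iii) disagrees with g on (0,0,0,0,0) (formula → 0, table → 1); rule it out.
(iv) disagrees with g on (0,0,0,0,0) (formula → 0, table → 1); rule it out.
That leaves (v). Evaluating it on every row reproduces the table of g exactly.

v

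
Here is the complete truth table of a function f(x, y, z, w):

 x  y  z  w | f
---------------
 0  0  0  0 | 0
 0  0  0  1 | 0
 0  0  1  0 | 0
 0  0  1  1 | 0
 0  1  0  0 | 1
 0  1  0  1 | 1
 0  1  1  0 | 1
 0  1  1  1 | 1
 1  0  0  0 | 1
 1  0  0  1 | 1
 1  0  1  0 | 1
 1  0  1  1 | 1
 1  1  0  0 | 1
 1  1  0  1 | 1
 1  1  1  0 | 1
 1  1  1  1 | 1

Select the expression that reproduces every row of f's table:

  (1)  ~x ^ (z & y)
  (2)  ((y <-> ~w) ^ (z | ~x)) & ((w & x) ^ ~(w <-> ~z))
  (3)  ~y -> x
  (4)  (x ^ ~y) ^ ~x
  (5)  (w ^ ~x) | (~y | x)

3

(1): at (0,0,0,0) it gives 1, but f = 0 — eliminated.
(2): at (0,0,0,0) it gives 1, but f = 0 — eliminated.
(4): at (1,0,0,0) it gives 0, but f = 1 — eliminated.
(5): at (0,0,0,0) it gives 1, but f = 0 — eliminated.
Only (3) survives; checking it on all 16 rows confirms it matches f.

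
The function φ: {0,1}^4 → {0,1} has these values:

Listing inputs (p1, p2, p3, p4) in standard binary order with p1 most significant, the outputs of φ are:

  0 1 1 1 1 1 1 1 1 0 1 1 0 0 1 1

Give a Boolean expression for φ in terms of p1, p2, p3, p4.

φ(p1, p2, p3, p4) = NOT ((((((NOT p1 AND NOT p2) AND NOT p3) AND NOT p4) OR (((p1 AND NOT p2) AND NOT p3) AND p4)) OR (((p1 AND p2) AND NOT p3) AND NOT p4)) OR (((p1 AND p2) AND NOT p3) AND p4))

There are just 4 zero rows: (0,0,0,0), (1,0,0,1), (1,1,0,0), (1,1,0,1). Their minterms are ¬p1·¬p2·¬p3·¬p4, p1·¬p2·¬p3·p4, p1·p2·¬p3·¬p4, p1·p2·¬p3·p4; the OR of those covers precisely the 0-outputs, and negating it yields φ.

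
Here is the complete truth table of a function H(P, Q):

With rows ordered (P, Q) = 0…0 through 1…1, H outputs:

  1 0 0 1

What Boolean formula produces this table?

The output is 1 exactly when an even number of inputs are 1 — the complement of 2-way XOR.

H(P, Q) = NOT (P XOR Q)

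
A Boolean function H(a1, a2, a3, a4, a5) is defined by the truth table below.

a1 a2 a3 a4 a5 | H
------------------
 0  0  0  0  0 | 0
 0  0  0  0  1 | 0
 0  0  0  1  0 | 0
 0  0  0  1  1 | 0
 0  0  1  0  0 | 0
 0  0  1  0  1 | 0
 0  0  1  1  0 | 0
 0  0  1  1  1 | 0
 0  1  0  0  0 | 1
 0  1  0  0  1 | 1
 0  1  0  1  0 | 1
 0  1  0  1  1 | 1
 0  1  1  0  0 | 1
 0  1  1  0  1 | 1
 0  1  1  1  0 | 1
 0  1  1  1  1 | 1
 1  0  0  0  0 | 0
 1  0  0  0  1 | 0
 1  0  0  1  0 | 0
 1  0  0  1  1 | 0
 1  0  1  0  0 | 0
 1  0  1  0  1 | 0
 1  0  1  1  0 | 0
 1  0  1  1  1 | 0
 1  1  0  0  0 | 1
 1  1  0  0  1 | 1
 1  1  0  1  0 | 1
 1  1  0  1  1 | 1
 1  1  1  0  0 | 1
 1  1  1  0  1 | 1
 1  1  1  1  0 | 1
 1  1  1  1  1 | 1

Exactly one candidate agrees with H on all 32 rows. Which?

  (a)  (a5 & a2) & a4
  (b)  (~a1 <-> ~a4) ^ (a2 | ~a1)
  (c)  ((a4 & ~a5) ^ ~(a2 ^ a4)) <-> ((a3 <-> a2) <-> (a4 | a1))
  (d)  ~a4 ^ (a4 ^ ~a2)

d

(a): at (0,1,0,0,0) it gives 0, but H = 1 — eliminated.
(b): at (0,0,0,1,0) it gives 1, but H = 0 — eliminated.
(c): at (0,0,0,1,0) it gives 1, but H = 0 — eliminated.
Only (d) survives; checking it on all 32 rows confirms it matches H.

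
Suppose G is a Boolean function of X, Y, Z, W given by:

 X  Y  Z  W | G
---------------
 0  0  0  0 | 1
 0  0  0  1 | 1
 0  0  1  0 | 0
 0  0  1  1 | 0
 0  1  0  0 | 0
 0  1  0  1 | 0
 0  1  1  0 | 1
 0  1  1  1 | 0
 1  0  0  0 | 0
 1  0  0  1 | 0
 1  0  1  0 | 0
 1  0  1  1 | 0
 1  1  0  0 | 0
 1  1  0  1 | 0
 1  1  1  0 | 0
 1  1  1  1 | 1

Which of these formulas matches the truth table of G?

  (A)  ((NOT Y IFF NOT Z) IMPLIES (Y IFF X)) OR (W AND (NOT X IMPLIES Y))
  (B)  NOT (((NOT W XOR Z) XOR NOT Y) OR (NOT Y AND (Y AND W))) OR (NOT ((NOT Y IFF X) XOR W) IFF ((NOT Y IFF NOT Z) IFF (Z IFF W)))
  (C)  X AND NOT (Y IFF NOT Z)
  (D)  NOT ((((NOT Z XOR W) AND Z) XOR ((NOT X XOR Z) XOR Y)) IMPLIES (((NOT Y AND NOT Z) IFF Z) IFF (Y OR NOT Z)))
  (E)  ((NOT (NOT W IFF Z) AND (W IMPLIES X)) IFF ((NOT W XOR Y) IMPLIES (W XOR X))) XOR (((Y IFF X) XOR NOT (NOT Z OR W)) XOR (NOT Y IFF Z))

D

(A) fails at (0,0,1,0): the formula yields 1, G is 0.
(B) fails at (0,0,1,0): the formula yields 1, G is 0.
(C) fails at (0,0,0,0): the formula yields 0, G is 1.
(E) fails at (0,1,0,1): the formula yields 1, G is 0.
(D) is the remaining candidate, and it agrees with G on all 16 inputs.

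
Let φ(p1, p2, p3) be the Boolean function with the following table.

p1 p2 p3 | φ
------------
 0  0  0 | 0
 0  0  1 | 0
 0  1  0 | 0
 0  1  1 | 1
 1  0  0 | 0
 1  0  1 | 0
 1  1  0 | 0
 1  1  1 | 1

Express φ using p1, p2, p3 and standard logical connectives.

Collect the rows where φ=1 — (0,1,1), (1,1,1) — and write one minterm per row: ¬p1·p2·p3, p1·p2·p3. Their union (logical OR) reproduces the table exactly.

φ(p1, p2, p3) = ((not p1 and p2) and p3) or ((p1 and p2) and p3)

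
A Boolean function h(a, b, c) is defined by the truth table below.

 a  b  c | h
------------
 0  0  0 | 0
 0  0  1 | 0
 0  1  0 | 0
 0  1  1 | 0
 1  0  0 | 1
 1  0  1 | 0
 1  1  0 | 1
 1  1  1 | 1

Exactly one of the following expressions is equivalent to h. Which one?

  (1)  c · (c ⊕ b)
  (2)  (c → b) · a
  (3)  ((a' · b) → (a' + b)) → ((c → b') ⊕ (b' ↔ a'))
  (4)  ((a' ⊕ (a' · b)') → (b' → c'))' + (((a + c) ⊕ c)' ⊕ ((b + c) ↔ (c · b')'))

2

(1): at (0,0,1) it gives 1, but h = 0 — eliminated.
(3): at (0,1,0) it gives 1, but h = 0 — eliminated.
(4): at (0,0,0) it gives 1, but h = 0 — eliminated.
Only (2) survives; checking it on all 8 rows confirms it matches h.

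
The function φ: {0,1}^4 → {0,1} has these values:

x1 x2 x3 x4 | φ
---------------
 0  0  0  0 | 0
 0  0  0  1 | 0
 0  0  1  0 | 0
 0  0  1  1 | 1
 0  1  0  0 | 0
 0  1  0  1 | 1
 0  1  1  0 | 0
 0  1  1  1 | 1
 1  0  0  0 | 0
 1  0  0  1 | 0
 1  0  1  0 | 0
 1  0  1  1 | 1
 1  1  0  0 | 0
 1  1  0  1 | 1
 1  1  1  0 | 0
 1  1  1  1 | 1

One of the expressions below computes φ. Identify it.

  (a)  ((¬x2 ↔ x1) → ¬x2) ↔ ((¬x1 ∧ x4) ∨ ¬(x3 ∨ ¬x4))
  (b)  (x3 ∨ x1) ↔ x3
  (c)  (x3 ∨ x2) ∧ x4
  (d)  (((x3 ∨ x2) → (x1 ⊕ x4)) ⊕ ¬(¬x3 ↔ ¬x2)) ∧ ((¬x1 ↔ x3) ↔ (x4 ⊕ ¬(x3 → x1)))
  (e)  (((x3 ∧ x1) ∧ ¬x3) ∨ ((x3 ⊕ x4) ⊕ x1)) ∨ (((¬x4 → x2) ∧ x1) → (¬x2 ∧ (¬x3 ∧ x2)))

c

(a): at (0,0,0,1) it gives 1, but φ = 0 — eliminated.
(b): at (0,0,0,0) it gives 1, but φ = 0 — eliminated.
(d): at (0,0,0,0) it gives 1, but φ = 0 — eliminated.
(e): at (0,0,0,0) it gives 1, but φ = 0 — eliminated.
(c) is the remaining candidate, and it agrees with φ on all 16 inputs.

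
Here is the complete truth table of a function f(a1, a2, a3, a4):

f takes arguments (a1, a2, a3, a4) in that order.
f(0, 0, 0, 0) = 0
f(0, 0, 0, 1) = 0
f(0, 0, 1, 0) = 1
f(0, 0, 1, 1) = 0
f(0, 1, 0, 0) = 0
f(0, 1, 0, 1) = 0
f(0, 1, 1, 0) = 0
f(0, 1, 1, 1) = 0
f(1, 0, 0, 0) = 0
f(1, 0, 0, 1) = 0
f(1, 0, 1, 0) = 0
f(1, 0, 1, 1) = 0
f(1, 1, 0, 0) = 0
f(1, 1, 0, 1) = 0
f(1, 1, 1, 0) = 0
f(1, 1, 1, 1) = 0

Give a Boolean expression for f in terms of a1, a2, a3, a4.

Only row (0,0,1,0) gives 1. That row's minterm ¬a1·¬a2·a3·¬a4 is f directly.

f(a1, a2, a3, a4) = ((NOT a1 AND NOT a2) AND a3) AND NOT a4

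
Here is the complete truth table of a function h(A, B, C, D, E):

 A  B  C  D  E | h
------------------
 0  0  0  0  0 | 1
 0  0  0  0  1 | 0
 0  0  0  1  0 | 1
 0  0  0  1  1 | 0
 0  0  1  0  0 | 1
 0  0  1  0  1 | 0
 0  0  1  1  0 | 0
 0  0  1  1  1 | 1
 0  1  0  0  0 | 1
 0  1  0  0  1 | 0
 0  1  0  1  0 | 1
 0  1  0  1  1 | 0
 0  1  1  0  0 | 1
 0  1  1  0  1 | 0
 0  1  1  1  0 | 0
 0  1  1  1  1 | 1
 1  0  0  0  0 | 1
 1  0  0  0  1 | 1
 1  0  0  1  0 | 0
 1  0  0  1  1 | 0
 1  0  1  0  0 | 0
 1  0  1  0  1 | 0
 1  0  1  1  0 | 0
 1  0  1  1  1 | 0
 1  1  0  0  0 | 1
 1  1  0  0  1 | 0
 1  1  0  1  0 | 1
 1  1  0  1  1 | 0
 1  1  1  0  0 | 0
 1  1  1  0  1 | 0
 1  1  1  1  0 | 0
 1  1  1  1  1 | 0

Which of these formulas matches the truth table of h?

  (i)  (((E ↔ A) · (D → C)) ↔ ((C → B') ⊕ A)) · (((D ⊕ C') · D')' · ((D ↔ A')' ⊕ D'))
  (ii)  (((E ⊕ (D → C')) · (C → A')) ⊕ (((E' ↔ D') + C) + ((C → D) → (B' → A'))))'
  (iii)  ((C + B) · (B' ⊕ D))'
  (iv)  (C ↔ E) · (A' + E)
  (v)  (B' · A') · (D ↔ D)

ii

(i) fails at (0,0,0,0,0): the formula yields 0, h is 1.
(iii) fails at (0,0,0,0,1): the formula yields 1, h is 0.
(iv) fails at (0,0,1,0,0): the formula yields 0, h is 1.
(v) fails at (0,0,0,0,1): the formula yields 1, h is 0.
That leaves (ii). Evaluating it on every row reproduces the table of h exactly.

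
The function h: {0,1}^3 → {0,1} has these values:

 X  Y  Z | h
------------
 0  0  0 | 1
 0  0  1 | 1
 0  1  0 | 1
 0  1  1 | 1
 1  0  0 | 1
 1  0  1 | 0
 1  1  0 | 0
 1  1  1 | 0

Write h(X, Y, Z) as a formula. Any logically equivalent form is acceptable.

There are just 3 zero rows: (1,0,1), (1,1,0), (1,1,1). Their minterms are X·¬Y·Z, X·Y·¬Z, X·Y·Z; the OR of those covers precisely the 0-outputs, and negating it yields h.

h(X, Y, Z) = ~((((X & ~Y) & Z) | ((X & Y) & ~Z)) | ((X & Y) & Z))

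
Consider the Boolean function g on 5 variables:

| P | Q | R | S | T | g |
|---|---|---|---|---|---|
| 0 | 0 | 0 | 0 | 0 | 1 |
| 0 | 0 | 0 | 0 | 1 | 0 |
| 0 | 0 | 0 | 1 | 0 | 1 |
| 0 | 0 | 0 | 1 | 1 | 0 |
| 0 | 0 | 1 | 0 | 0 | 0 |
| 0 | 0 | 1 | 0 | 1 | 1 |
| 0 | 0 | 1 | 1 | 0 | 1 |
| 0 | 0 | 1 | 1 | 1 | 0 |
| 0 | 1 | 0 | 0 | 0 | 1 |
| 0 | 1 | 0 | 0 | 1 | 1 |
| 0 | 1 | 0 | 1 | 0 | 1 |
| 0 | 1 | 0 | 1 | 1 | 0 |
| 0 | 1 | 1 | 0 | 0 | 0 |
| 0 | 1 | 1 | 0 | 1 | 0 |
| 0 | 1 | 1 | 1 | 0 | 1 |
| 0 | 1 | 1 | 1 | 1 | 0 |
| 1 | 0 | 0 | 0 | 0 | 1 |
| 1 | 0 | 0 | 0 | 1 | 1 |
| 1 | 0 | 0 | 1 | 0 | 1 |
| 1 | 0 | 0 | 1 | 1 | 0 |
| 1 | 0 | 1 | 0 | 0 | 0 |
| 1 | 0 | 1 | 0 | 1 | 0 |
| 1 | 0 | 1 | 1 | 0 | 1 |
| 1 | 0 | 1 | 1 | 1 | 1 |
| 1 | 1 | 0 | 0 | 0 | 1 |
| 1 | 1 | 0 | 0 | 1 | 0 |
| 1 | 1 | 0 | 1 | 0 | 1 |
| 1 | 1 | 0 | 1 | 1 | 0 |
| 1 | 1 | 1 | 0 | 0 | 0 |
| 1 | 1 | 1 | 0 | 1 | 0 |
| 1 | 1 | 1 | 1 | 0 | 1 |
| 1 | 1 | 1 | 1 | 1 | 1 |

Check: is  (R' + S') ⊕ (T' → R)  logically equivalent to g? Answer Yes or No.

No

Evaluate (R' + S') ⊕ (T' → R) on each row and compare to g:
  P=0, Q=0, R=0, S=0, T=0: formula gives 1, g = 1 ✓
  P=0, Q=0, R=0, S=0, T=1: formula gives 0, g = 0 ✓
  P=0, Q=0, R=0, S=1, T=0: formula gives 1, g = 1 ✓
  P=0, Q=0, R=0, S=1, T=1: formula gives 0, g = 0 ✓
  …
  P=0, Q=0, R=1, S=0, T=1: formula gives 0, but g = 1 ✗
A single disagreement suffices: at (0,0,1,0,1) they differ, so the formula does not compute g.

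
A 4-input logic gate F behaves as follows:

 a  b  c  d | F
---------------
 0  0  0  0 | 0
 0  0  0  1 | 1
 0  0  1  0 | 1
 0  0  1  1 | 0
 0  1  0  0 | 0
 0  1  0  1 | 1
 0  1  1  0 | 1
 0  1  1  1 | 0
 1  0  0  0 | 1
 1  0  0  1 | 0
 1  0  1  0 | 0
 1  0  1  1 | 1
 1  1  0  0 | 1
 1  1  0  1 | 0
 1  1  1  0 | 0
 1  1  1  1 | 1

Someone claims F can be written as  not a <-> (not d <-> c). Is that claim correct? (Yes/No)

Yes

Test each input against both F and the formula:
  a=0, b=0, c=0, d=0: formula gives 0, F = 0 ✓
  a=0, b=0, c=0, d=1: formula gives 1, F = 1 ✓
  a=0, b=0, c=1, d=0: formula gives 1, F = 1 ✓
  a=0, b=0, c=1, d=1: formula gives 0, F = 0 ✓
  … (the remaining 12 rows also agree.)
No disagreement on any input; they are logically equivalent.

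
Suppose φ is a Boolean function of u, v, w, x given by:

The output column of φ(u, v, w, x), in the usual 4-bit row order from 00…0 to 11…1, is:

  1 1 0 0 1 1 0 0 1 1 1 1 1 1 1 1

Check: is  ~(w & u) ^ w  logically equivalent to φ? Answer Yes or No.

Yes

Evaluate ~(w & u) ^ w on each row and compare to φ:
  u=0, v=0, w=0, x=0: formula gives 1, φ = 1 ✓
  u=0, v=0, w=0, x=1: formula gives 1, φ = 1 ✓
  u=0, v=0, w=1, x=0: formula gives 0, φ = 0 ✓
  u=0, v=0, w=1, x=1: formula gives 0, φ = 0 ✓
  …and likewise for the remaining 12 rows.
Every row agrees, so the formula is equivalent.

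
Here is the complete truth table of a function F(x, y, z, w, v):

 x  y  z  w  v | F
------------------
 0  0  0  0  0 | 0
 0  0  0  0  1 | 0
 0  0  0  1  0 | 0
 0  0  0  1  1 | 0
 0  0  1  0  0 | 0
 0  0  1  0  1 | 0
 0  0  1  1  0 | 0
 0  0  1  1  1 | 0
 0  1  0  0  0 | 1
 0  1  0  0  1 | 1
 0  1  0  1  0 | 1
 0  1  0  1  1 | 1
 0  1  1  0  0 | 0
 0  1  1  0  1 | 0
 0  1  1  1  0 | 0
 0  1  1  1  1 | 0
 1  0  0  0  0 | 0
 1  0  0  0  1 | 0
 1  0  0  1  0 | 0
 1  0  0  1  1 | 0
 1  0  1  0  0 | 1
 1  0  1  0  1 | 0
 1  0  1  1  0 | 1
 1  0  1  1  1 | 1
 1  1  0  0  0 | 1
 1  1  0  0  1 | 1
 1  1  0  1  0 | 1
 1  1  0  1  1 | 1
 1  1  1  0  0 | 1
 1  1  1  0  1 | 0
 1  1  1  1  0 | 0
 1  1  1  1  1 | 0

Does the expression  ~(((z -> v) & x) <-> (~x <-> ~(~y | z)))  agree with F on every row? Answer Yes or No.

Check the formula against F row by row:
  x=0, y=0, z=0, w=0, v=0: formula gives 0, F = 0 ✓
  x=0, y=0, z=0, w=0, v=1: formula gives 0, F = 0 ✓
  x=0, y=0, z=0, w=1, v=0: formula gives 0, F = 0 ✓
  x=0, y=0, z=0, w=1, v=1: formula gives 0, F = 0 ✓
  …
  x=1, y=0, z=1, w=1, v=1: formula gives 0, but F = 1 ✗
Row (1,0,1,1,1) is a counterexample, so the formula is not equivalent to F.

No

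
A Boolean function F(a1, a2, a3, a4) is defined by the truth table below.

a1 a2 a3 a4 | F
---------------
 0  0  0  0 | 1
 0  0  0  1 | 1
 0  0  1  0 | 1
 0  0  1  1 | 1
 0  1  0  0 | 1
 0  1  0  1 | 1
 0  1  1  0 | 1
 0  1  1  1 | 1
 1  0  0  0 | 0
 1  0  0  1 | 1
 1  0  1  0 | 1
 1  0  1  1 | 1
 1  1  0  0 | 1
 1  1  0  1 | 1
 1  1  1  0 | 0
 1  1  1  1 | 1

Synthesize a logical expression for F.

The 0-rows are (1,0,0,0), (1,1,1,0). Take each as a conjunction (a1·¬a2·¬a3·¬a4, a1·a2·a3·¬a4), form their disjunction, and complement — that gives a formula that is 1 everywhere F is.

F(a1, a2, a3, a4) = ~((((a1 & ~a2) & ~a3) & ~a4) | (((a1 & a2) & a3) & ~a4))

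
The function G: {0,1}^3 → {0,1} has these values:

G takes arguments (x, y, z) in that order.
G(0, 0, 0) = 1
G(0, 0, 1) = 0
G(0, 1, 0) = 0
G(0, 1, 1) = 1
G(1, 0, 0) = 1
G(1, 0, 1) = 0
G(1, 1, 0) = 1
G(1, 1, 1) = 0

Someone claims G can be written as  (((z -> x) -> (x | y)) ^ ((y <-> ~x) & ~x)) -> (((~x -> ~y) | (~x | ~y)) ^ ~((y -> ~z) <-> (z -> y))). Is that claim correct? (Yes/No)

No

Evaluate (((z -> x) -> (x | y)) ^ ((y <-> ~x) & ~x)) -> (((~x -> ~y) | (~x | ~y)) ^ ~((y -> ~z) <-> (z -> y))) on each row and compare to G:
  x=0, y=0, z=0: formula gives 1, G = 1 ✓
  x=0, y=0, z=1: formula gives 0, G = 0 ✓
  x=0, y=1, z=0: formula gives 1, but G = 0 ✗
Row (0,1,0) is a counterexample, so the formula is not equivalent to G.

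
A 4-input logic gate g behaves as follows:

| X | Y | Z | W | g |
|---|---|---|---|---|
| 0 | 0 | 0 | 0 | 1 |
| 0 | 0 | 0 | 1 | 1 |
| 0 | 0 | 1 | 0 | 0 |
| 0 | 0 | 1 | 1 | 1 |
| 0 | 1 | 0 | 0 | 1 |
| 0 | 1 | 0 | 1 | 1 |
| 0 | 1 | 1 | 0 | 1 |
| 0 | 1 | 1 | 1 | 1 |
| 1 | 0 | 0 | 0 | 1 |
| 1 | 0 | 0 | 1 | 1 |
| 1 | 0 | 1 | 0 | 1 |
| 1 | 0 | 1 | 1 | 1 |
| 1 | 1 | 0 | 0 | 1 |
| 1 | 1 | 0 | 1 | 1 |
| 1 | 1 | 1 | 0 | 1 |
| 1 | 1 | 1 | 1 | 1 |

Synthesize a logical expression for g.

g is 0 on exactly one input, (0,0,1,0), whose minterm is ¬X·¬Y·Z·¬W. So g is the negation of that single conjunction.

g(X, Y, Z, W) = NOT (((NOT X AND NOT Y) AND Z) AND NOT W)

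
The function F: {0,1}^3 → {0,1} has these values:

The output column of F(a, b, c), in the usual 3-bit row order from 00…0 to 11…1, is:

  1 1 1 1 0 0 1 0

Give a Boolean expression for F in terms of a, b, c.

F is 0 on only 3 rows — (1,0,0), (1,0,1), (1,1,1). Writing each as a minterm (a·¬b·¬c, a·¬b·c, a·b·c) and OR-ing them characterizes exactly where F=0, so F is the negation of that disjunction.

F(a, b, c) = NOT ((((a AND NOT b) AND NOT c) OR ((a AND NOT b) AND c)) OR ((a AND b) AND c))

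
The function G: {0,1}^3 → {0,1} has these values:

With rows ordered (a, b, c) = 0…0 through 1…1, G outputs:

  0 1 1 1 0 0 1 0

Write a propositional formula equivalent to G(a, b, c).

G(a, b, c) = ((((a' · b') · c) + ((a' · b) · c')) + ((a' · b) · c)) + ((a · b) · c')

Collect the rows where G=1 — (0,0,1), (0,1,0), (0,1,1), (1,1,0) — and write one minterm per row: ¬a·¬b·c, ¬a·b·¬c, ¬a·b·c, a·b·¬c. Their union (logical OR) reproduces the table exactly.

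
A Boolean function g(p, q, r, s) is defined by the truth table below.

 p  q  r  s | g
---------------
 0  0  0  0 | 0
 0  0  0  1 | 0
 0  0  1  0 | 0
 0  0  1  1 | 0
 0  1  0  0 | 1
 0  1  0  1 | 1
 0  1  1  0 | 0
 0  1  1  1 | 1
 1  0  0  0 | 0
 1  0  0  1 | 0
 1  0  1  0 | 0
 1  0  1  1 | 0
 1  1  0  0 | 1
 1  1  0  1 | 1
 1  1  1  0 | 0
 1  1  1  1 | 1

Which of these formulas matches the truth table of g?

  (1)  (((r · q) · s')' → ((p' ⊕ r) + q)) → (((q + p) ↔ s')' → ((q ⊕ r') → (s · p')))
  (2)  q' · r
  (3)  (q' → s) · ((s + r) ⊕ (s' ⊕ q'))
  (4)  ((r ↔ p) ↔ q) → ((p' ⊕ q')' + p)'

(1): at (0,0,0,1) it gives 1, but g = 0 — eliminated.
(2): at (0,0,1,0) it gives 1, but g = 0 — eliminated.
(4): at (0,0,0,0) it gives 1, but g = 0 — eliminated.
Only (3) survives; checking it on all 16 rows confirms it matches g.

3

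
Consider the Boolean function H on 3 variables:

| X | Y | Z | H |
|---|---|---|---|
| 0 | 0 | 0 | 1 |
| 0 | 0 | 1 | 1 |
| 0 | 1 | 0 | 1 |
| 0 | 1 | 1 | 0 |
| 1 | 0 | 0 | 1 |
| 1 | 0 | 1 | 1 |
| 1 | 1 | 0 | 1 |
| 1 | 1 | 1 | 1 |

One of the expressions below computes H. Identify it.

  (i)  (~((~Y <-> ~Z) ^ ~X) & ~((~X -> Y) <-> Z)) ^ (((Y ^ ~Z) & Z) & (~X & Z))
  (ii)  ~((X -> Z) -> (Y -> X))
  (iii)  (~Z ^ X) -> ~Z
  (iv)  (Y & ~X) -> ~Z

iv

(i) fails at (0,0,0): the formula yields 0, H is 1.
(ii) fails at (0,0,0): the formula yields 0, H is 1.
(iii) fails at (0,1,1): the formula yields 1, H is 0.
That leaves (iv). Evaluating it on every row reproduces the table of H exactly.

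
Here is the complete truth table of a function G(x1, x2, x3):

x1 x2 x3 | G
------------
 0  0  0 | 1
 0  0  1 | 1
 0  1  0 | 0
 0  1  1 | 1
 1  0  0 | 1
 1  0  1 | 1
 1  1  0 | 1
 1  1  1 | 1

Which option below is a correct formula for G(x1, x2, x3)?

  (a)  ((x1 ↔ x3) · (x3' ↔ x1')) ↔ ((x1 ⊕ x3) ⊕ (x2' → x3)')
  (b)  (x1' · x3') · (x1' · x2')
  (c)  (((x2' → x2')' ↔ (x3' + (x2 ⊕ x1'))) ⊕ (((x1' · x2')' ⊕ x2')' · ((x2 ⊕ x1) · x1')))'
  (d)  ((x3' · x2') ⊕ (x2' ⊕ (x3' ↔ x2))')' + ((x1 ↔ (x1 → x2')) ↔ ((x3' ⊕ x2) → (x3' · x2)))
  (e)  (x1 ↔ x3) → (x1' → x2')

(a): at (0,0,1) it gives 0, but G = 1 — eliminated.
(b): at (0,0,1) it gives 0, but G = 1 — eliminated.
(c): at (0,1,0) it gives 1, but G = 0 — eliminated.
(d): at (0,0,1) it gives 0, but G = 1 — eliminated.
That leaves (e). Evaluating it on every row reproduces the table of G exactly.

e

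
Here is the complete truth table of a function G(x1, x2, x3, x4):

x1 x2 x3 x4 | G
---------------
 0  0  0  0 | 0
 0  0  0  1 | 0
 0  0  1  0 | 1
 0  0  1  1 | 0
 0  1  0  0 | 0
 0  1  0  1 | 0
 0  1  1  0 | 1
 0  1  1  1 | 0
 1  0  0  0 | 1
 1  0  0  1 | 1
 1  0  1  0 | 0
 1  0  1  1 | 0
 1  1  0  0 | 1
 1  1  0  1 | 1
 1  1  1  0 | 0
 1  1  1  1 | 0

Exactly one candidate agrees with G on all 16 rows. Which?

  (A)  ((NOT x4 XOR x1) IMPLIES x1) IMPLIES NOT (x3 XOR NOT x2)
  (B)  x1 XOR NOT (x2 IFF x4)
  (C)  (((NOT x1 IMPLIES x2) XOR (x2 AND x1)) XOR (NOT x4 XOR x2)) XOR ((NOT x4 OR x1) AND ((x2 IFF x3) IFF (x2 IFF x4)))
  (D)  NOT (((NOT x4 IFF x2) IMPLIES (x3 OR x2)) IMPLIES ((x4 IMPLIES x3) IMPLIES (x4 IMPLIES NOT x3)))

C

(A) fails at (0,0,0,0): the formula yields 1, G is 0.
(B) fails at (0,0,0,1): the formula yields 1, G is 0.
(D) fails at (0,0,1,0): the formula yields 0, G is 1.
That leaves (C). Evaluating it on every row reproduces the table of G exactly.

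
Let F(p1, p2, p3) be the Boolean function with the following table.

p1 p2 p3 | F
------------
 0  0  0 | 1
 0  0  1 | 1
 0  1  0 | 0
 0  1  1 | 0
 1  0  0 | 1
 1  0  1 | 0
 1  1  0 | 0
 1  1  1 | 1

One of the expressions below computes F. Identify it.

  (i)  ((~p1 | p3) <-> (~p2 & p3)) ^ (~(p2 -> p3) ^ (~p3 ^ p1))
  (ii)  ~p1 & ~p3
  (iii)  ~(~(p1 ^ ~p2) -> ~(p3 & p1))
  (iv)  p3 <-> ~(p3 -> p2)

(ii) disagrees with F on (0,0,1) (formula → 0, table → 1); rule it out.
(iii) disagrees with F on (0,0,0) (formula → 0, table → 1); rule it out.
(iv) disagrees with F on (0,1,0) (formula → 1, table → 0); rule it out.
(i) is the remaining candidate, and it agrees with F on all 8 inputs.

i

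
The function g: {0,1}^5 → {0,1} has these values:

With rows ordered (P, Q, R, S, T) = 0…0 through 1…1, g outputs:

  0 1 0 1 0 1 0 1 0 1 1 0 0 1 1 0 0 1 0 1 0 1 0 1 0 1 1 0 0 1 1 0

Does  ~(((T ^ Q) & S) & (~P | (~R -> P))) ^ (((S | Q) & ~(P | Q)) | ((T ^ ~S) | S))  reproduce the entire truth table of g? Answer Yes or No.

Yes

Test each input against both g and the formula:
  P=0, Q=0, R=0, S=0, T=0: formula gives 0, g = 0 ✓
  P=0, Q=0, R=0, S=0, T=1: formula gives 1, g = 1 ✓
  P=0, Q=0, R=0, S=1, T=0: formula gives 0, g = 0 ✓
  P=0, Q=0, R=0, S=1, T=1: formula gives 1, g = 1 ✓
  …and likewise for the remaining 28 rows.
All 32 rows match — the expression computes g exactly.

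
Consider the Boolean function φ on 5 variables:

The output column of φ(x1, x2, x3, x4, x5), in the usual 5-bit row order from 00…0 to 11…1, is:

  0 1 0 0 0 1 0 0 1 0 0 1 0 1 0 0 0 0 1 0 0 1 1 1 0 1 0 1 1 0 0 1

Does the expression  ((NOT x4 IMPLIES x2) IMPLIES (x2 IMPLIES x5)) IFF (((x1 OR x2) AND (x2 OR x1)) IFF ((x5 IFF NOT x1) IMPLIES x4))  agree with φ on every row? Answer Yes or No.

Test each input against both φ and the formula:
  x1=0, x2=0, x3=0, x4=0, x5=0: formula gives 0, φ = 0 ✓
  x1=0, x2=0, x3=0, x4=0, x5=1: formula gives 1, φ = 1 ✓
  x1=0, x2=0, x3=0, x4=1, x5=0: formula gives 0, φ = 0 ✓
  x1=0, x2=0, x3=0, x4=1, x5=1: formula gives 0, φ = 0 ✓
  …
  x1=0, x2=1, x3=0, x4=0, x5=0: formula gives 0, but φ = 1 ✗
Since they disagree at (0,1,0,0,0), the expression is not a correct formula for φ.

No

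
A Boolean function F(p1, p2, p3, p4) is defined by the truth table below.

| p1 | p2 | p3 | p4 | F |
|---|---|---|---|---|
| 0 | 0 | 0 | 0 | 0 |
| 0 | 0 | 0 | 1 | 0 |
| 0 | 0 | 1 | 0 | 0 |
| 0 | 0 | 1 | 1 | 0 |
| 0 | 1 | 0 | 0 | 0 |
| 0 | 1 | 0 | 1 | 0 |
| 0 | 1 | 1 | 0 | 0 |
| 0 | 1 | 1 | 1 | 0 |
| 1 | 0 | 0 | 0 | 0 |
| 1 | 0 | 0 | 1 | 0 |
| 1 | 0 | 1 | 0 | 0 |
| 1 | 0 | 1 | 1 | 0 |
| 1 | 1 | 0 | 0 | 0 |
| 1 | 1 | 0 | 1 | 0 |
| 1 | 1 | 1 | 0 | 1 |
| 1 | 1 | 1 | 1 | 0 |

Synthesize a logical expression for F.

F(p1, p2, p3, p4) = ((p1 & p2) & p3) & ~p4

F is 1 on exactly one input, (1,1,1,0), whose minterm is p1·p2·p3·¬p4. So F is just that conjunction.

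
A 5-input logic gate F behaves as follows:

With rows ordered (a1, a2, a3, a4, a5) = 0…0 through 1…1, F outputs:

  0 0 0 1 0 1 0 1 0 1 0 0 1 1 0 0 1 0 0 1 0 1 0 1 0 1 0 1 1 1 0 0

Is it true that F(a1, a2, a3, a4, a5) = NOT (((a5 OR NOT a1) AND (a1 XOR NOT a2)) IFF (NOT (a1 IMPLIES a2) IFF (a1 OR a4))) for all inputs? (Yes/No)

No

Test each input against both F and the formula:
  a1=0, a2=0, a3=0, a4=0, a5=0: formula gives 0, F = 0 ✓
  a1=0, a2=0, a3=0, a4=0, a5=1: formula gives 0, F = 0 ✓
  a1=0, a2=0, a3=0, a4=1, a5=0: formula gives 1, but F = 0 ✗
Row (0,0,0,1,0) is a counterexample, so the formula is not equivalent to F.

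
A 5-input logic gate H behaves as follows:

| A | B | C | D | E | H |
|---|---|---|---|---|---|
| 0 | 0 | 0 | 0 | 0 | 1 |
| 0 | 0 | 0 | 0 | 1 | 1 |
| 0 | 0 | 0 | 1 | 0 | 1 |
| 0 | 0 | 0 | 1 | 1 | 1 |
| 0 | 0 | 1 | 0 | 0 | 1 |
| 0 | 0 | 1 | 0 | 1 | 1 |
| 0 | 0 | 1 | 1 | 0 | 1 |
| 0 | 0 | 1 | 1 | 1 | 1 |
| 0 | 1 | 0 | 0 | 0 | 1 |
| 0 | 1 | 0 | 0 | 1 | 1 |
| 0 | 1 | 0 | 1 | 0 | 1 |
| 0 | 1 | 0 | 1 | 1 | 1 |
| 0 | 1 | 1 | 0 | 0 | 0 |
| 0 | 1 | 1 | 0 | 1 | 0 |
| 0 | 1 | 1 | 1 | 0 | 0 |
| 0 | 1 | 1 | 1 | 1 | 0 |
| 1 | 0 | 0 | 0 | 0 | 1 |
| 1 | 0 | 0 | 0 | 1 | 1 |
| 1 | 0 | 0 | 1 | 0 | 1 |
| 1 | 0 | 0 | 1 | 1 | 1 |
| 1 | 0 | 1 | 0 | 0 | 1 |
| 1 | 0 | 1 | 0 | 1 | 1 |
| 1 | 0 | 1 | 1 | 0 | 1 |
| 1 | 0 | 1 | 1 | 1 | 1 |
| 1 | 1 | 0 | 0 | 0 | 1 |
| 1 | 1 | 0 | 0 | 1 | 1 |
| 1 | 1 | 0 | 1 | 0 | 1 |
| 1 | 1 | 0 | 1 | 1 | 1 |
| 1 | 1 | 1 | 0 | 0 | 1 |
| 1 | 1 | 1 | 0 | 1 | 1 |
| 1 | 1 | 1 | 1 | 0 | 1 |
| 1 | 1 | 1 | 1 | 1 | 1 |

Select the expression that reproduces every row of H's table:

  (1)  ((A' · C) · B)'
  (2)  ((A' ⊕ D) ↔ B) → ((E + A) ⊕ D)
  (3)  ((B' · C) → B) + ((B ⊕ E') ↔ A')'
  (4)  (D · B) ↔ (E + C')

(2) disagrees with H on (0,0,0,1,1) (formula → 0, table → 1); rule it out.
(3) disagrees with H on (0,0,1,0,0) (formula → 0, table → 1); rule it out.
(4) disagrees with H on (0,0,0,0,0) (formula → 0, table → 1); rule it out.
Only (1) survives; checking it on all 32 rows confirms it matches H.

1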